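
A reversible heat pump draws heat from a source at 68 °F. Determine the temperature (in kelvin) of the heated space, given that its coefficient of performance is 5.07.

T_H ≈ 365 K

T_C = 68 °F → (68 − 32) × 5/9 = 20.00 °C = 293.15 K.
COP_HP = T_H/(T_H − T_C) ⇒ T_H = T_C·COP_HP/(COP_HP − 1) = 293.15 × 5.07/(5.07 − 1) = 365 K.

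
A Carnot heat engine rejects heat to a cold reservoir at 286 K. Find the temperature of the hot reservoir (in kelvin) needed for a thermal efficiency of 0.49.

From η = 1 − T_C/T_H, solving for T_H gives T_H = T_C/(1 − η) = 286.00/(1 − 0.49) = 561 K.

T_H ≈ 561 K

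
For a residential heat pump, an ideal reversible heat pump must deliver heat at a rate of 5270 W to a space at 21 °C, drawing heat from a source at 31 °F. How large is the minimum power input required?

Ẇ_in ≈ 386 W

T_H = 21 °C → 21 + 273.15 = 294.15 K.
T_C = 31 °F → (31 − 32) × 5/9 = -0.56 °C = 272.59 K.
Reversible heating COP: COP_HP = T_H/(T_H − T_C) = 294.15/21.56 = 13.6461.
W = Q_H/COP_HP = 5270/13.6461 = 386 W.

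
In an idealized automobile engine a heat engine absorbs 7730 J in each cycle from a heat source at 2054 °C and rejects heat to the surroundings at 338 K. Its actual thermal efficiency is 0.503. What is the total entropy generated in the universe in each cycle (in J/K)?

ΔS_univ ≈ 8.04 J/K

T_H = 2054 °C → 2054 + 273.15 = 2327.15 K.
W = η·Q_H = 0.503 × 7730 = 3888 J, so Q_C = Q_H − W = 3842 J.
Reservoir entropy changes: ΔS_H = −Q_H/T_H = −7730/2327.15 = -3.322 J/K and ΔS_C = +Q_C/T_C = 3842/338.00 = 11.37 J/K.
ΔS_univ = −Q_H/T_H + Q_C/T_C = 8.04 J/K (> 0, since η = 0.503 < η_Carnot = 0.855).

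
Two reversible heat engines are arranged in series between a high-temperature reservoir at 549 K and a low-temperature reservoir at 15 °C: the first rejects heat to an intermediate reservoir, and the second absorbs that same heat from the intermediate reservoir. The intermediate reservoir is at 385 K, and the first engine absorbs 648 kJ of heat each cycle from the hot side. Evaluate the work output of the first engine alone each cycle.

W₁ ≈ 193.6 kJ

T_C = 15 °C → 15 + 273.15 = 288.15 K.
First-stage efficiency η₁ = 1 − T_m/T_H = 1 − 385.00/549.00 = 0.2987.
W₁ = η₁·Q_H = 0.2987 × 648 = 193.6 kJ.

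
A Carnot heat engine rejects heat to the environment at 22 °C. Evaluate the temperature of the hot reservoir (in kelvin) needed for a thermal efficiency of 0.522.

T_H ≈ 617.5 K

T_C = 22 °C → 22 + 273.15 = 295.15 K.
From η = 1 − T_C/T_H, solving for T_H gives T_H = T_C/(1 − η) = 295.15/(1 − 0.522) = 617.5 K.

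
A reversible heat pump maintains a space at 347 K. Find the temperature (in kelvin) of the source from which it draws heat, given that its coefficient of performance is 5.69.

COP_HP = T_H/(T_H − T_C) ⇒ T_C = T_H·(COP_HP − 1)/COP_HP = 347.00 × (5.69 − 1)/5.69 = 286.0 K.

T_C ≈ 286.0 K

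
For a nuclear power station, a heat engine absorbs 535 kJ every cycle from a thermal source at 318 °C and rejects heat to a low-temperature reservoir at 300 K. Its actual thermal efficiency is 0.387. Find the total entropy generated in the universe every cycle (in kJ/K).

ΔS_univ ≈ 0.188 kJ/K

T_H = 318 °C → 318 + 273.15 = 591.15 K.
W = η·Q_H = 0.387 × 535 = 207.0 kJ, so Q_C = Q_H − W = 328.0 kJ.
Reservoir entropy changes: ΔS_H = −Q_H/T_H = −535/591.15 = -0.9050 kJ/K and ΔS_C = +Q_C/T_C = 328.0/300.00 = 1.093 kJ/K.
ΔS_univ = −Q_H/T_H + Q_C/T_C = 0.188 kJ/K (> 0, since η = 0.387 < η_Carnot = 0.493).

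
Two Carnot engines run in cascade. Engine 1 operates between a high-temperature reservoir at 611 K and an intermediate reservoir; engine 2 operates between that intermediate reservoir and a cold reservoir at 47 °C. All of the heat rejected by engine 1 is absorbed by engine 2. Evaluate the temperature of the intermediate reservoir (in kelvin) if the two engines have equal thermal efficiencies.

T_m ≈ 442 K

T_C = 47 °C → 47 + 273.15 = 320.15 K.
Equal efficiencies require 1 − T_m/T_H = 1 − T_C/T_m, i.e. T_m/T_H = T_C/T_m, so T_m = √(T_H·T_C) = √(611.00 × 320.15) = 442 K.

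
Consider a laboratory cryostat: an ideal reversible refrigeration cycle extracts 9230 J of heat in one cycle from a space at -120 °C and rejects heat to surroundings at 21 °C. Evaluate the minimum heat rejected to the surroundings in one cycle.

T_H = 21 °C → 21 + 273.15 = 294.15 K.
T_C = -120 °C → -120 + 273.15 = 153.15 K.
For a reversible cycle Q_H/Q_C = T_H/T_C, so Q_H = Q_C·T_H/T_C = 9230 × 294.15/153.15 = 17730 J.

Q_H ≈ 17730 J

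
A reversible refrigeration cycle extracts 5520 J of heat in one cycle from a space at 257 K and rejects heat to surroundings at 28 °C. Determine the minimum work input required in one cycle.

T_H = 28 °C → 28 + 273.15 = 301.15 K.
COP_R = T_C/(T_H − T_C) = 257.00/44.15 = 5.8211.
W = Q_C/COP_R = 5520/5.8211 = 948 J.

W_in ≈ 948 J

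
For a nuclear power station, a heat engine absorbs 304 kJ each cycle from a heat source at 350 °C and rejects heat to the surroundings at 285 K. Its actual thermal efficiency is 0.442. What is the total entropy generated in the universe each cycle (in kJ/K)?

ΔS_univ ≈ 0.1074 kJ/K

T_H = 350 °C → 350 + 273.15 = 623.15 K.
W = η·Q_H = 0.442 × 304 = 134.4 kJ, so Q_C = Q_H − W = 169.6 kJ.
Entropy balance on the reservoirs: −Q_H/T_H = -0.4878 kJ/K, +Q_C/T_C = 0.5952 kJ/K.
ΔS_univ = −Q_H/T_H + Q_C/T_C = 0.1074 kJ/K (> 0, since η = 0.442 < η_Carnot = 0.543).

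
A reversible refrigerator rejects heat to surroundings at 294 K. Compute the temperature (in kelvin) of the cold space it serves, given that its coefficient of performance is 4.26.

T_C ≈ 238.1 K

COP_R = T_C/(T_H − T_C) ⇒ T_C = T_H·COP_R/(1 + COP_R) = 294.00 × 4.26/(1 + 4.26) = 238.1 K.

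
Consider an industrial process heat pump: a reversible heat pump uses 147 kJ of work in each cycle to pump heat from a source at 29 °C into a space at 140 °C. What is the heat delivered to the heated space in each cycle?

T_H = 140 °C → 140 + 273.15 = 413.15 K.
T_C = 29 °C → 29 + 273.15 = 302.15 K.
The Carnot heat-pump COP is COP_HP = T_H/(T_H − T_C) = 413.15/111.00 = 3.7221.
Q_H = COP_HP · W = 3.7221 × 147 = 547 kJ.

Q_H ≈ 547 kJ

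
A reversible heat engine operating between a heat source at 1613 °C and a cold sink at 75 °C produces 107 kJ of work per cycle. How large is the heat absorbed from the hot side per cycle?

Q_H ≈ 131.2 kJ

T_H = 1613 °C → 1613 + 273.15 = 1886.15 K.
T_C = 75 °C → 75 + 273.15 = 348.15 K.
The Carnot efficiency is η = 1 − T_C/T_H = 1 − 348.15/1886.15 = 0.8154.
Q_H = W/η = 107/0.8154 = 131.2 kJ.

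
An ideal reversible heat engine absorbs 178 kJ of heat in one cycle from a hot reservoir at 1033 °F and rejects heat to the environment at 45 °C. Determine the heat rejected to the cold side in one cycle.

T_H = 1033 °F → (1033 − 32) × 5/9 = 556.11 °C = 829.26 K.
T_C = 45 °C → 45 + 273.15 = 318.15 K.
For a reversible engine, η = 1 − T_C/T_H = 1 − 318.15/829.26 = 0.6163.
For a reversible cycle Q_C/Q_H = T_C/T_H, so Q_C = 178 × 318.15/829.26 = 68.29 kJ.

Q_C ≈ 68.29 kJ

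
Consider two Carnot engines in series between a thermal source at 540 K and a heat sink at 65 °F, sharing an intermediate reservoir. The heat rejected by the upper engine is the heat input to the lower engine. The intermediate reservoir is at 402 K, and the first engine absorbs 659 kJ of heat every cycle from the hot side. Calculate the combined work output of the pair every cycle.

T_C = 65 °F → (65 − 32) × 5/9 = 18.33 °C = 291.48 K.
Two reversible stages in series are equivalent to a single Carnot engine between T_H and T_C, so η_total = 1 − T_C/T_H = 1 − 291.48/540.00 = 0.4602.
W_total = η_total · Q_H = 0.4602 × 659 = 303 kJ.

W_total ≈ 303 kJ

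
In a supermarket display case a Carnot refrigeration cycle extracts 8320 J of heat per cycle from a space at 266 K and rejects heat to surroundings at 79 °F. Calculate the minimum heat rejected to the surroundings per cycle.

T_H = 79 °F → (79 − 32) × 5/9 = 26.11 °C = 299.26 K.
For a reversible cycle Q_H/Q_C = T_H/T_C, so Q_H = Q_C·T_H/T_C = 8320 × 299.26/266.00 = 9360 J.

Q_H ≈ 9360 J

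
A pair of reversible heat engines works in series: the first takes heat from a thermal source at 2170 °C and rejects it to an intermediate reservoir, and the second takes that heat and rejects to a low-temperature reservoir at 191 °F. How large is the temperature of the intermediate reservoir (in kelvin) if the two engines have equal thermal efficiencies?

T_m ≈ 940 K

T_H = 2170 °C → 2170 + 273.15 = 2443.15 K.
T_C = 191 °F → (191 − 32) × 5/9 = 88.33 °C = 361.48 K.
Equal efficiencies require 1 − T_m/T_H = 1 − T_C/T_m, i.e. T_m/T_H = T_C/T_m, so T_m = √(T_H·T_C) = √(2443.15 × 361.48) = 940 K.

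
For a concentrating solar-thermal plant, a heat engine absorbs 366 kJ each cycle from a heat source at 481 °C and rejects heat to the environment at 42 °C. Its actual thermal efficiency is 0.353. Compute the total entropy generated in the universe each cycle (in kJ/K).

T_H = 481 °C → 481 + 273.15 = 754.15 K.
T_C = 42 °C → 42 + 273.15 = 315.15 K.
W = η·Q_H = 0.353 × 366 = 129.2 kJ, so Q_C = Q_H − W = 236.8 kJ.
Reservoir entropy changes: ΔS_H = −Q_H/T_H = −366/754.15 = -0.4853 kJ/K and ΔS_C = +Q_C/T_C = 236.8/315.15 = 0.7514 kJ/K.
ΔS_univ = −Q_H/T_H + Q_C/T_C = 0.266 kJ/K (> 0, since η = 0.353 < η_Carnot = 0.582).

ΔS_univ ≈ 0.266 kJ/K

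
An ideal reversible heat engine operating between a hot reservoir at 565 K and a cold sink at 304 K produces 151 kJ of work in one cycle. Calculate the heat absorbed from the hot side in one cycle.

Q_H ≈ 326.9 kJ

η_rev = 1 − T_C/T_H = 1 − 304.00/565.00 = 0.4619.
Q_H = W/η = 151/0.4619 = 326.9 kJ.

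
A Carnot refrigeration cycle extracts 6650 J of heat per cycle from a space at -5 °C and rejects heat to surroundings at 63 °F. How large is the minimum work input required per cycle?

T_H = 63 °F → (63 − 32) × 5/9 = 17.22 °C = 290.37 K.
T_C = -5 °C → -5 + 273.15 = 268.15 K.
The reversible coefficient of performance is COP_R = T_C/(T_H − T_C) = 268.15/22.22 = 12.0667.
W = Q_C/COP_R = 6650/12.0667 = 551 J.

W_in ≈ 551 J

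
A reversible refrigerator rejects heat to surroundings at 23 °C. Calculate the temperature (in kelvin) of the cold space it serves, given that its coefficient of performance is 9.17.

T_H = 23 °C → 23 + 273.15 = 296.15 K.
COP_R = T_C/(T_H − T_C) ⇒ T_C = T_H·COP_R/(1 + COP_R) = 296.15 × 9.17/(1 + 9.17) = 267 K.

T_C ≈ 267 K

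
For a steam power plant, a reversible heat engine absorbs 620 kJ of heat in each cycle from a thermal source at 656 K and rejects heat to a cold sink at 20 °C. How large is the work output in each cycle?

T_C = 20 °C → 20 + 273.15 = 293.15 K.
Since the cycle is reversible, η = 1 − T_C/T_H = 1 − 293.15/656.00 = 0.5531.
W = η·Q_H = 0.5531 × 620 = 343 kJ.

W ≈ 343 kJ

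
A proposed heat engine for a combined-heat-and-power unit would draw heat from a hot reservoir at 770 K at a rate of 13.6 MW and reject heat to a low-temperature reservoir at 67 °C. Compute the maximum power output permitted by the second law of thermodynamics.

Ẇ_max ≈ 7.59 MW

T_C = 67 °C → 67 + 273.15 = 340.15 K.
The upper bound on efficiency is η_max = 1 − T_C/T_H = 1 − 340.15/770.00 = 0.5582.
W_max = η_max · Q_H = 0.5582 × 13.6 = 7.59 MW.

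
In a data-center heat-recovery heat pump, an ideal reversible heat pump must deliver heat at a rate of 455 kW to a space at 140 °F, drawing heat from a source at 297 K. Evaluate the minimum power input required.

T_H = 140 °F → (140 − 32) × 5/9 = 60.00 °C = 333.15 K.
COP_HP = T_H/(T_H − T_C) = 333.15/36.15 = 9.2158.
W = Q_H/COP_HP = 455/9.2158 = 49.37 kW.

Ẇ_in ≈ 49.37 kW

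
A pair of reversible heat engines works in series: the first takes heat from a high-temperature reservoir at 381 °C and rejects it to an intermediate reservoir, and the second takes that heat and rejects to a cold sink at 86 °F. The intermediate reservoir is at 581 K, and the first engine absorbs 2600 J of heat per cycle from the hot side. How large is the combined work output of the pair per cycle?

T_H = 381 °C → 381 + 273.15 = 654.15 K.
T_C = 86 °F → (86 − 32) × 5/9 = 30.00 °C = 303.15 K.
Two reversible stages in series are equivalent to a single Carnot engine between T_H and T_C, so η_total = 1 − T_C/T_H = 1 − 303.15/654.15 = 0.5366.
W_total = η_total · Q_H = 0.5366 × 2600 = 1395 J.

W_total ≈ 1395 J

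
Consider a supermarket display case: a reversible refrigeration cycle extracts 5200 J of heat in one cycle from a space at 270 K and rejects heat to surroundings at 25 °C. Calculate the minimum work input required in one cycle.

W_in ≈ 542.1 J

T_H = 25 °C → 25 + 273.15 = 298.15 K.
COP_R = T_C/(T_H − T_C) = 270.00/28.15 = 9.5915.
W = Q_C/COP_R = 5200/9.5915 = 542.1 J.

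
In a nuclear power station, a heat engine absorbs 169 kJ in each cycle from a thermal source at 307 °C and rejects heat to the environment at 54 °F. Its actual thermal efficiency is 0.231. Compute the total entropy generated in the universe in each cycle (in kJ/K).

ΔS_univ ≈ 0.1641 kJ/K

T_H = 307 °C → 307 + 273.15 = 580.15 K.
T_C = 54 °F → (54 − 32) × 5/9 = 12.22 °C = 285.37 K.
W = η·Q_H = 0.231 × 169 = 39.04 kJ, so Q_C = Q_H − W = 130.0 kJ.
Reservoir entropy changes: ΔS_H = −Q_H/T_H = −169/580.15 = -0.2913 kJ/K and ΔS_C = +Q_C/T_C = 130.0/285.37 = 0.4554 kJ/K.
ΔS_univ = −Q_H/T_H + Q_C/T_C = 0.1641 kJ/K (> 0, since η = 0.231 < η_Carnot = 0.508).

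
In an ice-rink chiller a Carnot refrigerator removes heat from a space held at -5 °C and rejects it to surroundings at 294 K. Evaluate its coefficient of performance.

T_C = -5 °C → -5 + 273.15 = 268.15 K.
Carnot COP: COP_R = T_C/(T_H − T_C) = 268.15/(294.00 − 268.15) = 10.37.

COP_R ≈ 10.37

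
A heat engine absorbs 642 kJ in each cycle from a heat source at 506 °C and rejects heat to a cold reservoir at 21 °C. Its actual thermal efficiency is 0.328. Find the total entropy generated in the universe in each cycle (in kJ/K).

T_H = 506 °C → 506 + 273.15 = 779.15 K.
T_C = 21 °C → 21 + 273.15 = 294.15 K.
W = η·Q_H = 0.328 × 642 = 210.6 kJ, so Q_C = Q_H − W = 431.4 kJ.
Reservoir entropy changes: ΔS_H = −Q_H/T_H = −642/779.15 = -0.8240 kJ/K and ΔS_C = +Q_C/T_C = 431.4/294.15 = 1.467 kJ/K.
ΔS_univ = −Q_H/T_H + Q_C/T_C = 0.6427 kJ/K (> 0, since η = 0.328 < η_Carnot = 0.622).

ΔS_univ ≈ 0.6427 kJ/K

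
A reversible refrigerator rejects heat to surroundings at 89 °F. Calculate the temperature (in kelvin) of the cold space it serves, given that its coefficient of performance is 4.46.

T_H = 89 °F → (89 − 32) × 5/9 = 31.67 °C = 304.82 K.
COP_R = T_C/(T_H − T_C) ⇒ T_C = T_H·COP_R/(1 + COP_R) = 304.82 × 4.46/(1 + 4.46) = 249 K.

T_C ≈ 249 K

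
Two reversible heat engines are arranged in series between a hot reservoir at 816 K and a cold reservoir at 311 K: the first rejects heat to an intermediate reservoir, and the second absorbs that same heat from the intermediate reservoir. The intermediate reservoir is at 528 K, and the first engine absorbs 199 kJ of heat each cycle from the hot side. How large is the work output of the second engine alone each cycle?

Heat entering the second stage: Q_m = Q_H·(T_m/T_H) = 199 × 528.00/816.00 = 129 kJ.
Second-stage efficiency η₂ = 1 − T_C/T_m = 1 − 311.00/528.00 = 0.4110, so W₂ = η₂·Q_m = 52.9 kJ.

W₂ ≈ 52.9 kJ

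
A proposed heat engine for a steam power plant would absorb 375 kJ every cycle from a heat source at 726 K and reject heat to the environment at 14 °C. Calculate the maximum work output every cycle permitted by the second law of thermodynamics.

W_max ≈ 226.7 kJ

T_C = 14 °C → 14 + 273.15 = 287.15 K.
No engine can exceed the Carnot limit: η_max = 1 − T_C/T_H = 1 − 287.15/726.00 = 0.6045.
W_max = η_max · Q_H = 0.6045 × 375 = 226.7 kJ.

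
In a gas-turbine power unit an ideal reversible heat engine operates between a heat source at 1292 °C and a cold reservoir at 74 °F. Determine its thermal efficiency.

T_H = 1292 °C → 1292 + 273.15 = 1565.15 K.
T_C = 74 °F → (74 − 32) × 5/9 = 23.33 °C = 296.48 K.
For a reversible engine, η = 1 − T_C/T_H = 1 − 296.48/1565.15 = 0.811.

η ≈ 0.811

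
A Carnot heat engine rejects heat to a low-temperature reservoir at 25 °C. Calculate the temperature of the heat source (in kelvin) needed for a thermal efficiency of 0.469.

T_C = 25 °C → 25 + 273.15 = 298.15 K.
From η = 1 − T_C/T_H, solving for T_H gives T_H = T_C/(1 − η) = 298.15/(1 − 0.469) = 561.5 K.

T_H ≈ 561.5 K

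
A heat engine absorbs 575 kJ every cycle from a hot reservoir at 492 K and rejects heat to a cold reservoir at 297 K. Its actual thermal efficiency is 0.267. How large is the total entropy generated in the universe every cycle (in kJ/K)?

W = η·Q_H = 0.267 × 575 = 153.5 kJ, so Q_C = Q_H − W = 421.5 kJ.
Reservoir entropy changes: ΔS_H = −Q_H/T_H = −575/492.00 = -1.169 kJ/K and ΔS_C = +Q_C/T_C = 421.5/297.00 = 1.419 kJ/K.
ΔS_univ = −Q_H/T_H + Q_C/T_C = 0.250 kJ/K (> 0, since η = 0.267 < η_Carnot = 0.396).

ΔS_univ ≈ 0.250 kJ/K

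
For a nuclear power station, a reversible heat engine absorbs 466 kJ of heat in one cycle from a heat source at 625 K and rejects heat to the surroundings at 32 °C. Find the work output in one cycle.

T_C = 32 °C → 32 + 273.15 = 305.15 K.
η_rev = 1 − T_C/T_H = 1 − 305.15/625.00 = 0.5118.
W = η·Q_H = 0.5118 × 466 = 238 kJ.

W ≈ 238 kJ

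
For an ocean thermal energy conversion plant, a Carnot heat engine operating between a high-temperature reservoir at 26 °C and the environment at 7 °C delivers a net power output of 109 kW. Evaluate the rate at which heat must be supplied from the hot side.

Q̇_H ≈ 1720 kW

T_H = 26 °C → 26 + 273.15 = 299.15 K.
T_C = 7 °C → 7 + 273.15 = 280.15 K.
The Carnot efficiency is η = 1 − T_C/T_H = 1 − 280.15/299.15 = 0.0635.
Q_H = W/η = 109/0.0635 = 1720 kW.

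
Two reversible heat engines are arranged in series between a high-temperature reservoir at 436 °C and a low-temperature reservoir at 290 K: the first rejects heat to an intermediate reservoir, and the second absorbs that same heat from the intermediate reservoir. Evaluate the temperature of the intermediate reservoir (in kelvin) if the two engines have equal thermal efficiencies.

T_H = 436 °C → 436 + 273.15 = 709.15 K.
Equal efficiencies require 1 − T_m/T_H = 1 − T_C/T_m, i.e. T_m/T_H = T_C/T_m, so T_m = √(T_H·T_C) = √(709.15 × 290.00) = 453 K.

T_m ≈ 453 K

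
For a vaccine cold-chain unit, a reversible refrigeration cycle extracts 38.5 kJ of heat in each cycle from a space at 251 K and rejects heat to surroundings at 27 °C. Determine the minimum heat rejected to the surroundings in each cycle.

Q_H ≈ 46.0 kJ

T_H = 27 °C → 27 + 273.15 = 300.15 K.
For a reversible cycle Q_H/Q_C = T_H/T_C, so Q_H = Q_C·T_H/T_C = 38.5 × 300.15/251.00 = 46.0 kJ.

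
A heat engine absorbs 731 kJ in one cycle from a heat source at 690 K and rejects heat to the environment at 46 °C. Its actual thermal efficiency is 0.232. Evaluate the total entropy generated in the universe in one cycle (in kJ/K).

T_C = 46 °C → 46 + 273.15 = 319.15 K.
W = η·Q_H = 0.232 × 731 = 169.6 kJ, so Q_C = Q_H − W = 561.4 kJ.
The hot reservoir loses entropy Q_H/T_H = 731/690.00 = 1.059 kJ/K; the cold reservoir gains Q_C/T_C = 561.4/319.15 = 1.759 kJ/K.
ΔS_univ = −Q_H/T_H + Q_C/T_C = 0.6997 kJ/K (> 0, since η = 0.232 < η_Carnot = 0.537).

ΔS_univ ≈ 0.6997 kJ/K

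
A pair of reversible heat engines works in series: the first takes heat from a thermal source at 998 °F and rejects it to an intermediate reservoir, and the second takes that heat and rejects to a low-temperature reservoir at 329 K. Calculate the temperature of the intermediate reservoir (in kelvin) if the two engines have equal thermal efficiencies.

T_H = 998 °F → (998 − 32) × 5/9 = 536.67 °C = 809.82 K.
Equal efficiencies require 1 − T_m/T_H = 1 − T_C/T_m, i.e. T_m/T_H = T_C/T_m, so T_m = √(T_H·T_C) = √(809.82 × 329.00) = 516 K.

T_m ≈ 516 K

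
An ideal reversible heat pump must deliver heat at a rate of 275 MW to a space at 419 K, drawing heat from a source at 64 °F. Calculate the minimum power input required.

Ẇ_in ≈ 84.06 MW

T_C = 64 °F → (64 − 32) × 5/9 = 17.78 °C = 290.93 K.
The Carnot heat-pump COP is COP_HP = T_H/(T_H − T_C) = 419.00/128.07 = 3.2716.
W = Q_H/COP_HP = 275/3.2716 = 84.06 MW.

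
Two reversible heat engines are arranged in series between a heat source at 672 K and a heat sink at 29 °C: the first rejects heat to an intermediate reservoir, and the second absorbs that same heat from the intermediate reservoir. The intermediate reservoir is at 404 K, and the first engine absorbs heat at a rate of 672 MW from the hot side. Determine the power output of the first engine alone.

T_C = 29 °C → 29 + 273.15 = 302.15 K.
First-stage efficiency η₁ = 1 − T_m/T_H = 1 − 404.00/672.00 = 0.3988.
W₁ = η₁·Q_H = 0.3988 × 672 = 268.0 MW.

Ẇ₁ ≈ 268.0 MW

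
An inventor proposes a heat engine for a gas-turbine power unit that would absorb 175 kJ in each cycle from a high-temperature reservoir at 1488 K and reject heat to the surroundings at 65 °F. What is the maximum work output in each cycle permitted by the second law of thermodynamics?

W_max ≈ 140.7 kJ

T_C = 65 °F → (65 − 32) × 5/9 = 18.33 °C = 291.48 K.
No engine can exceed the Carnot limit: η_max = 1 − T_C/T_H = 1 − 291.48/1488.00 = 0.8041.
W_max = η_max · Q_H = 0.8041 × 175 = 140.7 kJ.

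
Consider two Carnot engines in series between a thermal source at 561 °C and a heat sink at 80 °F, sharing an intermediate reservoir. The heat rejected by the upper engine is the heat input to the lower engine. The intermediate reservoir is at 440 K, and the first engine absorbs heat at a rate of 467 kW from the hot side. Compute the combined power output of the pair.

T_H = 561 °C → 561 + 273.15 = 834.15 K.
T_C = 80 °F → (80 − 32) × 5/9 = 26.67 °C = 299.82 K.
Two reversible stages in series are equivalent to a single Carnot engine between T_H and T_C, so η_total = 1 − T_C/T_H = 1 − 299.82/834.15 = 0.6406.
W_total = η_total · Q_H = 0.6406 × 467 = 299.1 kW.

Ẇ_total ≈ 299.1 kW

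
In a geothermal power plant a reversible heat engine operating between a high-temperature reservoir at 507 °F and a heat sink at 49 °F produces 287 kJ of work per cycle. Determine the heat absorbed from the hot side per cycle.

Q_H ≈ 606 kJ

T_H = 507 °F → (507 − 32) × 5/9 = 263.89 °C = 537.04 K.
T_C = 49 °F → (49 − 32) × 5/9 = 9.44 °C = 282.59 K.
The Carnot efficiency is η = 1 − T_C/T_H = 1 − 282.59/537.04 = 0.4738.
Q_H = W/η = 287/0.4738 = 606 kJ.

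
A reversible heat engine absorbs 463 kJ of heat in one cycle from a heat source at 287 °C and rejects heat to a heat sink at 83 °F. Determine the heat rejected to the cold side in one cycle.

T_H = 287 °C → 287 + 273.15 = 560.15 K.
T_C = 83 °F → (83 − 32) × 5/9 = 28.33 °C = 301.48 K.
For a reversible engine, η = 1 − T_C/T_H = 1 − 301.48/560.15 = 0.4618.
For a reversible cycle Q_C/Q_H = T_C/T_H, so Q_C = 463 × 301.48/560.15 = 249 kJ.

Q_C ≈ 249 kJ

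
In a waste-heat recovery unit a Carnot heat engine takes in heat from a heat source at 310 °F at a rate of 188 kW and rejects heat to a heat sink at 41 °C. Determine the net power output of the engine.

Ẇ ≈ 49.9 kW

T_H = 310 °F → (310 − 32) × 5/9 = 154.44 °C = 427.59 K.
T_C = 41 °C → 41 + 273.15 = 314.15 K.
The Carnot efficiency is η = 1 − T_C/T_H = 1 − 314.15/427.59 = 0.2653.
W = η·Q_H = 0.2653 × 188 = 49.9 kW.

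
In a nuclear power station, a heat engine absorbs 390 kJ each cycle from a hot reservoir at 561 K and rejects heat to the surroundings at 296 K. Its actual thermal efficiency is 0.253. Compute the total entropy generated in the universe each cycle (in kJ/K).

ΔS_univ ≈ 0.2890 kJ/K

W = η·Q_H = 0.253 × 390 = 98.67 kJ, so Q_C = Q_H − W = 291.3 kJ.
Entropy balance on the reservoirs: −Q_H/T_H = -0.6952 kJ/K, +Q_C/T_C = 0.9842 kJ/K.
ΔS_univ = −Q_H/T_H + Q_C/T_C = 0.2890 kJ/K (> 0, since η = 0.253 < η_Carnot = 0.472).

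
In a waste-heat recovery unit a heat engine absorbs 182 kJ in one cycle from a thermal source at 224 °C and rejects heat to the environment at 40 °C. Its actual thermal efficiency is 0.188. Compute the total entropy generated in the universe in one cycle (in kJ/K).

T_H = 224 °C → 224 + 273.15 = 497.15 K.
T_C = 40 °C → 40 + 273.15 = 313.15 K.
W = η·Q_H = 0.188 × 182 = 34.22 kJ, so Q_C = Q_H − W = 147.8 kJ.
Reservoir entropy changes: ΔS_H = −Q_H/T_H = −182/497.15 = -0.3661 kJ/K and ΔS_C = +Q_C/T_C = 147.8/313.15 = 0.4719 kJ/K.
ΔS_univ = −Q_H/T_H + Q_C/T_C = 0.106 kJ/K (> 0, since η = 0.188 < η_Carnot = 0.370).

ΔS_univ ≈ 0.106 kJ/K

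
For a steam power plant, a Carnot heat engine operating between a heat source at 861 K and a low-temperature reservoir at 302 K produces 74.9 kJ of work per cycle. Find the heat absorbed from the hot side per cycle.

The Carnot efficiency is η = 1 − T_C/T_H = 1 − 302.00/861.00 = 0.6492.
Q_H = W/η = 74.9/0.6492 = 115 kJ.

Q_H ≈ 115 kJ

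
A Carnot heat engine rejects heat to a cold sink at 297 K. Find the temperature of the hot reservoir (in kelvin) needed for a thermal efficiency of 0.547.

T_H ≈ 656 K

From η = 1 − T_C/T_H, solving for T_H gives T_H = T_C/(1 − η) = 297.00/(1 − 0.547) = 656 K.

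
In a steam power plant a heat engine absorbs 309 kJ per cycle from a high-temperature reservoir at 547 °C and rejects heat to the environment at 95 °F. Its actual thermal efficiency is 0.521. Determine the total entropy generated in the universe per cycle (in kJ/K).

T_H = 547 °C → 547 + 273.15 = 820.15 K.
T_C = 95 °F → (95 − 32) × 5/9 = 35.00 °C = 308.15 K.
W = η·Q_H = 0.521 × 309 = 161.0 kJ, so Q_C = Q_H − W = 148.0 kJ.
Entropy balance on the reservoirs: −Q_H/T_H = -0.3768 kJ/K, +Q_C/T_C = 0.4803 kJ/K.
ΔS_univ = −Q_H/T_H + Q_C/T_C = 0.104 kJ/K (> 0, since η = 0.521 < η_Carnot = 0.624).

ΔS_univ ≈ 0.104 kJ/K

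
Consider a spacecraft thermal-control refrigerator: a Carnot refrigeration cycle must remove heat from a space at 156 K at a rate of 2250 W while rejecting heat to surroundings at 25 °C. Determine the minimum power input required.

T_H = 25 °C → 25 + 273.15 = 298.15 K.
For a reversible refrigerator, COP_R = T_C/(T_H − T_C) = 156.00/142.15 = 1.0974.
W = Q_C/COP_R = 2250/1.0974 = 2050 W.

Ẇ_in ≈ 2050 W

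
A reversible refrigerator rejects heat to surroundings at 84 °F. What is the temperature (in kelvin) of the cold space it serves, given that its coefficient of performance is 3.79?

T_H = 84 °F → (84 − 32) × 5/9 = 28.89 °C = 302.04 K.
COP_R = T_C/(T_H − T_C) ⇒ T_C = T_H·COP_R/(1 + COP_R) = 302.04 × 3.79/(1 + 3.79) = 239 K.

T_C ≈ 239 K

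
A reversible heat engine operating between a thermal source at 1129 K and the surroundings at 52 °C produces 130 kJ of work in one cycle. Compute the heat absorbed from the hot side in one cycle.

T_C = 52 °C → 52 + 273.15 = 325.15 K.
Since the cycle is reversible, η = 1 − T_C/T_H = 1 − 325.15/1129.00 = 0.7120.
Q_H = W/η = 130/0.7120 = 183 kJ.

Q_H ≈ 183 kJ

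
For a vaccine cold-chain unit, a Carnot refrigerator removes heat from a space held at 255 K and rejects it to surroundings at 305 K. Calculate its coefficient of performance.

COP_R ≈ 5.10

COP_R = T_C/(T_H − T_C) = 255.00/(305.00 − 255.00) = 5.10.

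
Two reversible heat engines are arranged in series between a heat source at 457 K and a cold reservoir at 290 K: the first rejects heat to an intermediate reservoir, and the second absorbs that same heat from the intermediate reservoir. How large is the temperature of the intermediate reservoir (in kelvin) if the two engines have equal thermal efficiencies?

T_m ≈ 364 K

Equal efficiencies require 1 − T_m/T_H = 1 − T_C/T_m, i.e. T_m/T_H = T_C/T_m, so T_m = √(T_H·T_C) = √(457.00 × 290.00) = 364 K.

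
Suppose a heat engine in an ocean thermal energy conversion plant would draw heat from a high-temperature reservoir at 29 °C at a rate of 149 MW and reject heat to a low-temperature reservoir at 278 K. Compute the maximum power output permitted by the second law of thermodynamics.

T_H = 29 °C → 29 + 273.15 = 302.15 K.
The second-law ceiling is the Carnot efficiency, η_max = 1 − T_C/T_H = 1 − 278.00/302.15 = 0.0799.
W_max = η_max · Q_H = 0.0799 × 149 = 11.9 MW.

Ẇ_max ≈ 11.9 MW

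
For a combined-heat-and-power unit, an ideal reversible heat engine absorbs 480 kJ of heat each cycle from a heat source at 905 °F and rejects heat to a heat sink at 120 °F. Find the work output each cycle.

W ≈ 276 kJ

T_H = 905 °F → (905 − 32) × 5/9 = 485.00 °C = 758.15 K.
T_C = 120 °F → (120 − 32) × 5/9 = 48.89 °C = 322.04 K.
For a reversible engine, η = 1 − T_C/T_H = 1 − 322.04/758.15 = 0.5752.
W = η·Q_H = 0.5752 × 480 = 276 kJ.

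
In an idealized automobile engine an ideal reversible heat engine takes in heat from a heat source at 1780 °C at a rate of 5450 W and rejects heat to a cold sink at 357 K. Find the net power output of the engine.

Ẇ ≈ 4500 W

T_H = 1780 °C → 1780 + 273.15 = 2053.15 K.
For a reversible engine, η = 1 − T_C/T_H = 1 − 357.00/2053.15 = 0.8261.
W = η·Q_H = 0.8261 × 5450 = 4500 W.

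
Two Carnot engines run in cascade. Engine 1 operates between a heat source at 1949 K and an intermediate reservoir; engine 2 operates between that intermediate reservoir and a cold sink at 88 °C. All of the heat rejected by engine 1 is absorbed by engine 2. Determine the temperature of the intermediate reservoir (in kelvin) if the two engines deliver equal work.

T_m ≈ 1160 K

T_C = 88 °C → 88 + 273.15 = 361.15 K.
For reversible stages Q_m = Q_H·(T_m/T_H). Setting W₁ = Q_H(1 − T_m/T_H) equal to W₂ = Q_m(1 − T_C/T_m) = Q_H·(T_m − T_C)/T_H gives T_H − T_m = T_m − T_C, so T_m = (T_H + T_C)/2 = (1949.00 + 361.15)/2 = 1160 K.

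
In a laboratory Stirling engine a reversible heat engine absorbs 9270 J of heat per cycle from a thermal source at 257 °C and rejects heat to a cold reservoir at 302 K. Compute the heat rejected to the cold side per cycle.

Q_C ≈ 5280 J

T_H = 257 °C → 257 + 273.15 = 530.15 K.
η_rev = 1 − T_C/T_H = 1 − 302.00/530.15 = 0.4303.
For a reversible cycle Q_C/Q_H = T_C/T_H, so Q_C = 9270 × 302.00/530.15 = 5280 J.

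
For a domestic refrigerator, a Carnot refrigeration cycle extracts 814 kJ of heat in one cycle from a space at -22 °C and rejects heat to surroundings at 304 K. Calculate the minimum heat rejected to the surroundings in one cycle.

T_C = -22 °C → -22 + 273.15 = 251.15 K.
For a reversible cycle Q_H/Q_C = T_H/T_C, so Q_H = Q_C·T_H/T_C = 814 × 304.00/251.15 = 985 kJ.

Q_H ≈ 985 kJ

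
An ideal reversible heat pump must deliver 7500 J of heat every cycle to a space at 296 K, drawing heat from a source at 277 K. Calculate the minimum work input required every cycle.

For a reversible heat pump, COP_HP = T_H/(T_H − T_C) = 296.00/19.00 = 15.5789.
W = Q_H/COP_HP = 7500/15.5789 = 481.4 J.

W_in ≈ 481.4 J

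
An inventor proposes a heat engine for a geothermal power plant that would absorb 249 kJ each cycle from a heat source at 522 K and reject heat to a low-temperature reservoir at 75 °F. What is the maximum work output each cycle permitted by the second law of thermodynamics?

T_C = 75 °F → (75 − 32) × 5/9 = 23.89 °C = 297.04 K.
The second-law ceiling is the Carnot efficiency, η_max = 1 − T_C/T_H = 1 − 297.04/522.00 = 0.4310.
W_max = η_max · Q_H = 0.4310 × 249 = 107 kJ.

W_max ≈ 107 kJ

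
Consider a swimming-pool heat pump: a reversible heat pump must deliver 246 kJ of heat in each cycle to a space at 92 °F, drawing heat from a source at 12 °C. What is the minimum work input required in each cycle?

W_in ≈ 17.1 kJ

T_H = 92 °F → (92 − 32) × 5/9 = 33.33 °C = 306.48 K.
T_C = 12 °C → 12 + 273.15 = 285.15 K.
COP_HP = T_H/(T_H − T_C) = 306.48/21.33 = 14.3664.
W = Q_H/COP_HP = 246/14.3664 = 17.1 kJ.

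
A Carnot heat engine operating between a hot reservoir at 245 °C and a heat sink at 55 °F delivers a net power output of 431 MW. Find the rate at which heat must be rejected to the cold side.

Q̇_C ≈ 531 MW

T_H = 245 °C → 245 + 273.15 = 518.15 K.
T_C = 55 °F → (55 − 32) × 5/9 = 12.78 °C = 285.93 K.
Since the cycle is reversible, η = 1 − T_C/T_H = 1 − 285.93/518.15 = 0.4482.
Since Q_C/Q_H = T_C/T_H and Q_H = W/η, Q_C = W·T_C/(T_H − T_C) = 431 × 285.93/232.22 = 531 MW.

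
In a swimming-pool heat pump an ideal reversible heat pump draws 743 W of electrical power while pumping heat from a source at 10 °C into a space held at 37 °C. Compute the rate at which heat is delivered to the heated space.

Q̇_H ≈ 8535 W

T_H = 37 °C → 37 + 273.15 = 310.15 K.
T_C = 10 °C → 10 + 273.15 = 283.15 K.
COP_HP = T_H/(T_H − T_C) = 310.15/27.00 = 11.4870.
Q_H = COP_HP · W = 11.4870 × 743 = 8535 W.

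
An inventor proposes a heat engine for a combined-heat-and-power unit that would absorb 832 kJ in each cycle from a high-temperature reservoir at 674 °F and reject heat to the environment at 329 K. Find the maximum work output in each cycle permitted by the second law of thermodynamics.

W_max ≈ 397.4 kJ

T_H = 674 °F → (674 − 32) × 5/9 = 356.67 °C = 629.82 K.
The second-law ceiling is the Carnot efficiency, η_max = 1 − T_C/T_H = 1 − 329.00/629.82 = 0.4776.
W_max = η_max · Q_H = 0.4776 × 832 = 397.4 kJ.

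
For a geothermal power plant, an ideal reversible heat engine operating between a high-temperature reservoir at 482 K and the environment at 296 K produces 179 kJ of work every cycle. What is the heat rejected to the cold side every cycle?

Q_C ≈ 285 kJ

η_rev = 1 − T_C/T_H = 1 − 296.00/482.00 = 0.3859.
Since Q_C/Q_H = T_C/T_H and Q_H = W/η, Q_C = W·T_C/(T_H − T_C) = 179 × 296.00/186.00 = 285 kJ.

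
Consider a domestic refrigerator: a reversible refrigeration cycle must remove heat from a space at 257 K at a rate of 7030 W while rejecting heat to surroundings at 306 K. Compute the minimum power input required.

Ẇ_in ≈ 1340 W

The reversible coefficient of performance is COP_R = T_C/(T_H − T_C) = 257.00/49.00 = 5.2449.
W = Q_C/COP_R = 7030/5.2449 = 1340 W.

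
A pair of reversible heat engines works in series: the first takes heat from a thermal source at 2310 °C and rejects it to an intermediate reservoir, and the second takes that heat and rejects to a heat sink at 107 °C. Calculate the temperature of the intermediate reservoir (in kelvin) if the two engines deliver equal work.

T_H = 2310 °C → 2310 + 273.15 = 2583.15 K.
T_C = 107 °C → 107 + 273.15 = 380.15 K.
For reversible stages Q_m = Q_H·(T_m/T_H). Setting W₁ = Q_H(1 − T_m/T_H) equal to W₂ = Q_m(1 − T_C/T_m) = Q_H·(T_m − T_C)/T_H gives T_H − T_m = T_m − T_C, so T_m = (T_H + T_C)/2 = (2583.15 + 380.15)/2 = 1480 K.

T_m ≈ 1480 K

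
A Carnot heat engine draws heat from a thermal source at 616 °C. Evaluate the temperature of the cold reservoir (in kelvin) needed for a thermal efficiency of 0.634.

T_H = 616 °C → 616 + 273.15 = 889.15 K.
From η = 1 − T_C/T_H, T_C = T_H·(1 − η) = 889.15 × (1 − 0.634) = 325 K.

T_C ≈ 325 K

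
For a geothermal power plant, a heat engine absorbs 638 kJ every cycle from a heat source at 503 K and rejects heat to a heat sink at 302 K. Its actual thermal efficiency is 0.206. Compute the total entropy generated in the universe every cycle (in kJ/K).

ΔS_univ ≈ 0.409 kJ/K

W = η·Q_H = 0.206 × 638 = 131.4 kJ, so Q_C = Q_H − W = 506.6 kJ.
Entropy balance on the reservoirs: −Q_H/T_H = -1.268 kJ/K, +Q_C/T_C = 1.677 kJ/K.
ΔS_univ = −Q_H/T_H + Q_C/T_C = 0.409 kJ/K (> 0, since η = 0.206 < η_Carnot = 0.400).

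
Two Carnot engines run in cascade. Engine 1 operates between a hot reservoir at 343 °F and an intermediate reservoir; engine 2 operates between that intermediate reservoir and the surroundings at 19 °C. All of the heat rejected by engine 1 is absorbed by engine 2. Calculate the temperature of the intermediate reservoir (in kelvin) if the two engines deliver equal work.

T_m ≈ 369 K

T_H = 343 °F → (343 − 32) × 5/9 = 172.78 °C = 445.93 K.
T_C = 19 °C → 19 + 273.15 = 292.15 K.
For reversible stages Q_m = Q_H·(T_m/T_H). Setting W₁ = Q_H(1 − T_m/T_H) equal to W₂ = Q_m(1 − T_C/T_m) = Q_H·(T_m − T_C)/T_H gives T_H − T_m = T_m − T_C, so T_m = (T_H + T_C)/2 = (445.93 + 292.15)/2 = 369 K.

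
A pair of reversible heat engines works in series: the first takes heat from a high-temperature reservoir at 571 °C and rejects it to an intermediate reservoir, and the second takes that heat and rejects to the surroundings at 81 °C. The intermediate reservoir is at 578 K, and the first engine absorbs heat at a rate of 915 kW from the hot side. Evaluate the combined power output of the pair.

Ẇ_total ≈ 531.1 kW

T_H = 571 °C → 571 + 273.15 = 844.15 K.
T_C = 81 °C → 81 + 273.15 = 354.15 K.
Two reversible stages in series are equivalent to a single Carnot engine between T_H and T_C, so η_total = 1 − T_C/T_H = 1 − 354.15/844.15 = 0.5805.
W_total = η_total · Q_H = 0.5805 × 915 = 531.1 kW.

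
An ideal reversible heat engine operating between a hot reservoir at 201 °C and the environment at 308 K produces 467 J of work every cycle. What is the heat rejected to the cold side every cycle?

T_H = 201 °C → 201 + 273.15 = 474.15 K.
Carnot efficiency: η = 1 − T_C/T_H = 1 − 308.00/474.15 = 0.3504.
Since Q_C/Q_H = T_C/T_H and Q_H = W/η, Q_C = W·T_C/(T_H − T_C) = 467 × 308.00/166.15 = 866 J.

Q_C ≈ 866 J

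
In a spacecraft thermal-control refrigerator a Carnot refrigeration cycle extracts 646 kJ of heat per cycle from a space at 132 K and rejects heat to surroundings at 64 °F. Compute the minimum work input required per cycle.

W_in ≈ 777.8 kJ

T_H = 64 °F → (64 − 32) × 5/9 = 17.78 °C = 290.93 K.
COP_R = T_C/(T_H − T_C) = 132.00/158.93 = 0.8306.
W = Q_C/COP_R = 646/0.8306 = 777.8 kJ.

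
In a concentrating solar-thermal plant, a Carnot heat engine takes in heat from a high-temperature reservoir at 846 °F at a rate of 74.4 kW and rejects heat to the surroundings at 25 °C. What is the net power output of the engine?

T_H = 846 °F → (846 − 32) × 5/9 = 452.22 °C = 725.37 K.
T_C = 25 °C → 25 + 273.15 = 298.15 K.
Carnot efficiency: η = 1 − T_C/T_H = 1 − 298.15/725.37 = 0.5890.
W = η·Q_H = 0.5890 × 74.4 = 43.8 kW.

Ẇ ≈ 43.8 kW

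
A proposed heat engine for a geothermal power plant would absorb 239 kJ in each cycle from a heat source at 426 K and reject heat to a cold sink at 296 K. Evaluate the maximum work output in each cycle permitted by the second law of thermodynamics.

The upper bound on efficiency is η_max = 1 − T_C/T_H = 1 − 296.00/426.00 = 0.3052.
W_max = η_max · Q_H = 0.3052 × 239 = 72.93 kJ.

W_max ≈ 72.93 kJ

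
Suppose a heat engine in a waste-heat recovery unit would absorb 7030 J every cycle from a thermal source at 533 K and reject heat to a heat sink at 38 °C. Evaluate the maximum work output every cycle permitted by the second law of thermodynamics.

T_C = 38 °C → 38 + 273.15 = 311.15 K.
By the Carnot theorem, η_max = 1 − T_C/T_H = 1 − 311.15/533.00 = 0.4162.
W_max = η_max · Q_H = 0.4162 × 7030 = 2930 J.

W_max ≈ 2930 J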